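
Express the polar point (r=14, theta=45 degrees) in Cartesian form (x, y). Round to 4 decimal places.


x = 14 * cos(45) = 9.8995
y = 14 * sin(45) = 9.8995

(9.8995, 9.8995)


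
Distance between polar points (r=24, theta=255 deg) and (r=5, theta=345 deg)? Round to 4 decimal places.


d = sqrt(r1^2 + r2^2 - 2*r1*r2*cos(t2-t1))
d = sqrt(24^2 + 5^2 - 2*24*5*cos(345-255)) = 24.5153

24.5153


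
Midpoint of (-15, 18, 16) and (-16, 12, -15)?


Midpoint = ((-15+-16)/2, (18+12)/2, (16+-15)/2) = (-15.5, 15, 0.5)

(-15.5, 15, 0.5)


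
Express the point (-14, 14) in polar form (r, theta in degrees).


r = sqrt((-14)^2 + 14^2) = 19.799
theta = atan2(14, -14) = 135 degrees

r = 19.799, theta = 135 degrees


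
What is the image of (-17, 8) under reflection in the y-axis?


Reflection across y-axis: (x, y) -> (-x, y)
(-17, 8) -> (17, 8)

(17, 8)


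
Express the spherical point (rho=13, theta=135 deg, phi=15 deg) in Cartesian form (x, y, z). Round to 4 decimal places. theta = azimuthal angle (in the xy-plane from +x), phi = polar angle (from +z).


x = 13 * sin(15) * cos(135) = -2.3792
y = 13 * sin(15) * sin(135) = 2.3792
z = 13 * cos(15) = 12.557

(-2.3792, 2.3792, 12.557)


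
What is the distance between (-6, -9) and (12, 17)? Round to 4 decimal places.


d = sqrt((12--6)^2 + (17--9)^2) = 31.6228

31.6228


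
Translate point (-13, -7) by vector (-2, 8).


Translation: (x+dx, y+dy) = (-13+-2, -7+8) = (-15, 1)

(-15, 1)


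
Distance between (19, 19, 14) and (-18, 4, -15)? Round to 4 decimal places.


d = sqrt((-18-19)^2 + (4-19)^2 + (-15-14)^2) = 49.3457

49.3457


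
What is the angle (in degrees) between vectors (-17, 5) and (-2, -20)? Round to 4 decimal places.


dot = -17*-2 + 5*-20 = -66
|u| = 17.72, |v| = 20.0998
cos(angle) = -0.1853
angle = 100.6789 degrees

100.6789 degrees


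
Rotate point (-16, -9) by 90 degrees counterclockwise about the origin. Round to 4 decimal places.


x' = -16*cos(90) - -9*sin(90) = 9
y' = -16*sin(90) + -9*cos(90) = -16

(9, -16)


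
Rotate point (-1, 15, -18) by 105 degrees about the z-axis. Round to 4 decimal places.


x' = -1*cos(105) - 15*sin(105) = -14.2301
y' = -1*sin(105) + 15*cos(105) = -4.8482
z' = -18

(-14.2301, -4.8482, -18)


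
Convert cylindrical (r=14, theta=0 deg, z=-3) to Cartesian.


x = 14 * cos(0) = 14
y = 14 * sin(0) = 0
z = -3

(14, 0, -3)


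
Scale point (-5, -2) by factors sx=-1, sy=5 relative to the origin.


Scaling: (x*sx, y*sy) = (-5*-1, -2*5) = (5, -10)

(5, -10)


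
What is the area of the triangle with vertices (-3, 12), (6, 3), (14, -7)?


Area = |x1(y2-y3) + x2(y3-y1) + x3(y1-y2)| / 2
= |-3*(3--7) + 6*(-7-12) + 14*(12-3)| / 2
= 9

9


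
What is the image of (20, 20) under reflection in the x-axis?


Reflection across x-axis: (x, y) -> (x, -y)
(20, 20) -> (20, -20)

(20, -20)


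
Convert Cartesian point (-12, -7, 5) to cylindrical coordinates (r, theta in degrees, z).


r = sqrt((-12)^2 + (-7)^2) = 13.8924
theta = atan2(-7, -12) = 210.2564 deg
z = 5

r = 13.8924, theta = 210.2564 deg, z = 5


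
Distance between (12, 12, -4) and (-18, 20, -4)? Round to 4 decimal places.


d = sqrt((-18-12)^2 + (20-12)^2 + (-4--4)^2) = 31.0483

31.0483


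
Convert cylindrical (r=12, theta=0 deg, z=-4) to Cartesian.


x = 12 * cos(0) = 12
y = 12 * sin(0) = 0
z = -4

(12, 0, -4)


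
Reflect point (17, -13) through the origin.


Reflection through origin: (x, y) -> (-x, -y)
(17, -13) -> (-17, 13)

(-17, 13)


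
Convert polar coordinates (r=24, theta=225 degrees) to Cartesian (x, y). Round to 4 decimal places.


x = 24 * cos(225) = -16.9706
y = 24 * sin(225) = -16.9706

(-16.9706, -16.9706)


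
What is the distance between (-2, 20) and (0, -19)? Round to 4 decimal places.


d = sqrt((0--2)^2 + (-19-20)^2) = 39.0512

39.0512


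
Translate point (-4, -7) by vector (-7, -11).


Translation: (x+dx, y+dy) = (-4+-7, -7+-11) = (-11, -18)

(-11, -18)


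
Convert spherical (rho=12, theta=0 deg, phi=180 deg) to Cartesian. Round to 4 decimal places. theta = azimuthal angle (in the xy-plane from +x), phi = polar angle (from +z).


x = 12 * sin(180) * cos(0) = 0
y = 12 * sin(180) * sin(0) = 0
z = 12 * cos(180) = -12

(0, 0, -12)


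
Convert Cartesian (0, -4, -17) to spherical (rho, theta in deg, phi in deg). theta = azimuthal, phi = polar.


rho = sqrt(0^2 + (-4)^2 + (-17)^2) = 17.4642
theta = atan2(-4, 0) = 270 deg
phi = acos(-17/17.4642) = 166.7595 deg

rho = 17.4642, theta = 270 deg, phi = 166.7595 deg


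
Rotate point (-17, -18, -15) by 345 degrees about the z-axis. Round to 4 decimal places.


x' = -17*cos(345) - -18*sin(345) = -21.0795
y' = -17*sin(345) + -18*cos(345) = -12.9867
z' = -15

(-21.0795, -12.9867, -15)


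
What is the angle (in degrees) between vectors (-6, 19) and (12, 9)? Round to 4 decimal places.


dot = -6*12 + 19*9 = 99
|u| = 19.9249, |v| = 15
cos(angle) = 0.3312
angle = 70.6557 degrees

70.6557 degrees


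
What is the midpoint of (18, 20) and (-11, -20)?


Midpoint = ((18+-11)/2, (20+-20)/2) = (3.5, 0)

(3.5, 0)


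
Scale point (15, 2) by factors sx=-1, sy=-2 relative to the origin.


Scaling: (x*sx, y*sy) = (15*-1, 2*-2) = (-15, -4)

(-15, -4)


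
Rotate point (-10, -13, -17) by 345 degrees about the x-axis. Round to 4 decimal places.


x' = -10
y' = -13*cos(345) - -17*sin(345) = -16.957
z' = -13*sin(345) + -17*cos(345) = -13.0561

(-10, -16.957, -13.0561)


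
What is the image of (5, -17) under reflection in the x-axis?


Reflection across x-axis: (x, y) -> (x, -y)
(5, -17) -> (5, 17)

(5, 17)


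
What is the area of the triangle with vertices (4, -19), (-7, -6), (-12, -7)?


Area = |x1(y2-y3) + x2(y3-y1) + x3(y1-y2)| / 2
= |4*(-6--7) + -7*(-7--19) + -12*(-19--6)| / 2
= 38

38


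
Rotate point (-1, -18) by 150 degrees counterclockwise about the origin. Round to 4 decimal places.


x' = -1*cos(150) - -18*sin(150) = 9.866
y' = -1*sin(150) + -18*cos(150) = 15.0885

(9.866, 15.0885)


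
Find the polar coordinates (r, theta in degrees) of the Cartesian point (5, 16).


r = sqrt(5^2 + 16^2) = 16.7631
theta = atan2(16, 5) = 72.646 degrees

r = 16.7631, theta = 72.646 degrees


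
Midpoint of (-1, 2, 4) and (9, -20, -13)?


Midpoint = ((-1+9)/2, (2+-20)/2, (4+-13)/2) = (4, -9, -4.5)

(4, -9, -4.5)


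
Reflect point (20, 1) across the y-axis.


Reflection across y-axis: (x, y) -> (-x, y)
(20, 1) -> (-20, 1)

(-20, 1)


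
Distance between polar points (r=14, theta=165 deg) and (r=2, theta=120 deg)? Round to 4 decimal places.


d = sqrt(r1^2 + r2^2 - 2*r1*r2*cos(t2-t1))
d = sqrt(14^2 + 2^2 - 2*14*2*cos(120-165)) = 12.665

12.665


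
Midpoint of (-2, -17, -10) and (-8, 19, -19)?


Midpoint = ((-2+-8)/2, (-17+19)/2, (-10+-19)/2) = (-5, 1, -14.5)

(-5, 1, -14.5)


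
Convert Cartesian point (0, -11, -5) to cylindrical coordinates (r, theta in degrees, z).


r = sqrt(0^2 + (-11)^2) = 11
theta = atan2(-11, 0) = 270 deg
z = -5

r = 11, theta = 270 deg, z = -5


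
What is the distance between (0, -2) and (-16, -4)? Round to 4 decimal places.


d = sqrt((-16-0)^2 + (-4--2)^2) = 16.1245

16.1245


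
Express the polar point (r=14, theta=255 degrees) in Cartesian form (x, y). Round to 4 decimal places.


x = 14 * cos(255) = -3.6235
y = 14 * sin(255) = -13.523

(-3.6235, -13.523)


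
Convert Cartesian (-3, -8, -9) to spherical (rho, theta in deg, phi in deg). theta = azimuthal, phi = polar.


rho = sqrt((-3)^2 + (-8)^2 + (-9)^2) = 12.4097
theta = atan2(-8, -3) = 249.444 deg
phi = acos(-9/12.4097) = 136.4889 deg

rho = 12.4097, theta = 249.444 deg, phi = 136.4889 deg


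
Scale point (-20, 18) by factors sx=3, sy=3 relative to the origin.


Scaling: (x*sx, y*sy) = (-20*3, 18*3) = (-60, 54)

(-60, 54)


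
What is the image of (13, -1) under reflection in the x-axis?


Reflection across x-axis: (x, y) -> (x, -y)
(13, -1) -> (13, 1)

(13, 1)


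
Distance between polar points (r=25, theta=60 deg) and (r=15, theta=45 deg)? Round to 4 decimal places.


d = sqrt(r1^2 + r2^2 - 2*r1*r2*cos(t2-t1))
d = sqrt(25^2 + 15^2 - 2*25*15*cos(45-60)) = 11.2052

11.2052


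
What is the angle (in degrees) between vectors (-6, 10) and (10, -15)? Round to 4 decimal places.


dot = -6*10 + 10*-15 = -210
|u| = 11.6619, |v| = 18.0278
cos(angle) = -0.9989
angle = 177.2737 degrees

177.2737 degrees


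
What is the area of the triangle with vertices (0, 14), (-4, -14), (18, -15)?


Area = |x1(y2-y3) + x2(y3-y1) + x3(y1-y2)| / 2
= |0*(-14--15) + -4*(-15-14) + 18*(14--14)| / 2
= 310

310


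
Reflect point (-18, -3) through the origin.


Reflection through origin: (x, y) -> (-x, -y)
(-18, -3) -> (18, 3)

(18, 3)


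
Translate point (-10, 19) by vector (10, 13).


Translation: (x+dx, y+dy) = (-10+10, 19+13) = (0, 32)

(0, 32)


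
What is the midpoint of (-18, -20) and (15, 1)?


Midpoint = ((-18+15)/2, (-20+1)/2) = (-1.5, -9.5)

(-1.5, -9.5)


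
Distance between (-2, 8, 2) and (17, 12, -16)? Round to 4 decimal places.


d = sqrt((17--2)^2 + (12-8)^2 + (-16-2)^2) = 26.4764

26.4764


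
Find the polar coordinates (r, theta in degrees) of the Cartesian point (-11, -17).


r = sqrt((-11)^2 + (-17)^2) = 20.2485
theta = atan2(-17, -11) = 237.0948 degrees

r = 20.2485, theta = 237.0948 degrees


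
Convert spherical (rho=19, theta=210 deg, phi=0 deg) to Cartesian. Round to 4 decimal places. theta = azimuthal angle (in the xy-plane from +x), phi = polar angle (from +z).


x = 19 * sin(0) * cos(210) = 0
y = 19 * sin(0) * sin(210) = 0
z = 19 * cos(0) = 19

(0, 0, 19)


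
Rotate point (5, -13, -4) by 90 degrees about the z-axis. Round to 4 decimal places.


x' = 5*cos(90) - -13*sin(90) = 13
y' = 5*sin(90) + -13*cos(90) = 5
z' = -4

(13, 5, -4)


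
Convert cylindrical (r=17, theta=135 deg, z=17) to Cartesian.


x = 17 * cos(135) = -12.0208
y = 17 * sin(135) = 12.0208
z = 17

(-12.0208, 12.0208, 17)


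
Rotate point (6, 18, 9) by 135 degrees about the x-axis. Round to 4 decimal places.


x' = 6
y' = 18*cos(135) - 9*sin(135) = -19.0919
z' = 18*sin(135) + 9*cos(135) = 6.364

(6, -19.0919, 6.364)


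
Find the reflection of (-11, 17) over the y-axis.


Reflection across y-axis: (x, y) -> (-x, y)
(-11, 17) -> (11, 17)

(11, 17)


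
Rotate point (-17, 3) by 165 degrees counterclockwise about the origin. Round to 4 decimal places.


x' = -17*cos(165) - 3*sin(165) = 15.6443
y' = -17*sin(165) + 3*cos(165) = -7.2977

(15.6443, -7.2977)


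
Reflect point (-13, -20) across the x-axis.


Reflection across x-axis: (x, y) -> (x, -y)
(-13, -20) -> (-13, 20)

(-13, 20)


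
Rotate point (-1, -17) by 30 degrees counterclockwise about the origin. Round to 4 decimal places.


x' = -1*cos(30) - -17*sin(30) = 7.634
y' = -1*sin(30) + -17*cos(30) = -15.2224

(7.634, -15.2224)


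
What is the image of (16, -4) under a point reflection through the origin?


Reflection through origin: (x, y) -> (-x, -y)
(16, -4) -> (-16, 4)

(-16, 4)


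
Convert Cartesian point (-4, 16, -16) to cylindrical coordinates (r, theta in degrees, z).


r = sqrt((-4)^2 + 16^2) = 16.4924
theta = atan2(16, -4) = 104.0362 deg
z = -16

r = 16.4924, theta = 104.0362 deg, z = -16


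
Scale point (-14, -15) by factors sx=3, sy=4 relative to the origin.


Scaling: (x*sx, y*sy) = (-14*3, -15*4) = (-42, -60)

(-42, -60)


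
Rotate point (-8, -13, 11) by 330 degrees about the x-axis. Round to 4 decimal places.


x' = -8
y' = -13*cos(330) - 11*sin(330) = -5.7583
z' = -13*sin(330) + 11*cos(330) = 16.0263

(-8, -5.7583, 16.0263)


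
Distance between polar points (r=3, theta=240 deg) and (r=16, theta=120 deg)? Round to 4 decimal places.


d = sqrt(r1^2 + r2^2 - 2*r1*r2*cos(t2-t1))
d = sqrt(3^2 + 16^2 - 2*3*16*cos(120-240)) = 17.6918

17.6918


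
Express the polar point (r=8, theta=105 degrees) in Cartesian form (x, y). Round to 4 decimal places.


x = 8 * cos(105) = -2.0706
y = 8 * sin(105) = 7.7274

(-2.0706, 7.7274)


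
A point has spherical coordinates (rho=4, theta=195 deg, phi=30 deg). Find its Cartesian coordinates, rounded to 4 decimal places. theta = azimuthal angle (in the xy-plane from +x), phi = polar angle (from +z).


x = 4 * sin(30) * cos(195) = -1.9319
y = 4 * sin(30) * sin(195) = -0.5176
z = 4 * cos(30) = 3.4641

(-1.9319, -0.5176, 3.4641)


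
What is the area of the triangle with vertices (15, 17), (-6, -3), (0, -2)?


Area = |x1(y2-y3) + x2(y3-y1) + x3(y1-y2)| / 2
= |15*(-3--2) + -6*(-2-17) + 0*(17--3)| / 2
= 49.5

49.5


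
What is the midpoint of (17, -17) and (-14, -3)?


Midpoint = ((17+-14)/2, (-17+-3)/2) = (1.5, -10)

(1.5, -10)


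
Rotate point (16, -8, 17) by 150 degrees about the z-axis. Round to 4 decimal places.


x' = 16*cos(150) - -8*sin(150) = -9.8564
y' = 16*sin(150) + -8*cos(150) = 14.9282
z' = 17

(-9.8564, 14.9282, 17)


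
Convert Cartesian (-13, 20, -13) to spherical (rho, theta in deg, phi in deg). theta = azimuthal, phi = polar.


rho = sqrt((-13)^2 + 20^2 + (-13)^2) = 27.1662
theta = atan2(20, -13) = 123.0239 deg
phi = acos(-13/27.1662) = 118.5899 deg

rho = 27.1662, theta = 123.0239 deg, phi = 118.5899 deg


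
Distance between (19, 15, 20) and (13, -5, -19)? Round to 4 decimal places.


d = sqrt((13-19)^2 + (-5-15)^2 + (-19-20)^2) = 44.238

44.238


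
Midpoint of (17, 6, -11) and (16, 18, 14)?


Midpoint = ((17+16)/2, (6+18)/2, (-11+14)/2) = (16.5, 12, 1.5)

(16.5, 12, 1.5)


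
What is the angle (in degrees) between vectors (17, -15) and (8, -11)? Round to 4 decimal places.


dot = 17*8 + -15*-11 = 301
|u| = 22.6716, |v| = 13.6015
cos(angle) = 0.9761
angle = 12.549 degrees

12.549 degrees


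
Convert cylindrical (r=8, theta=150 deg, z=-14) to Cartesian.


x = 8 * cos(150) = -6.9282
y = 8 * sin(150) = 4
z = -14

(-6.9282, 4, -14)


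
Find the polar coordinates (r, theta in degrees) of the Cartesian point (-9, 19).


r = sqrt((-9)^2 + 19^2) = 21.0238
theta = atan2(19, -9) = 115.3462 degrees

r = 21.0238, theta = 115.3462 degrees


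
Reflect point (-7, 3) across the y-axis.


Reflection across y-axis: (x, y) -> (-x, y)
(-7, 3) -> (7, 3)

(7, 3)


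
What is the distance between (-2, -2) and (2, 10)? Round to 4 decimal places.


d = sqrt((2--2)^2 + (10--2)^2) = 12.6491

12.6491


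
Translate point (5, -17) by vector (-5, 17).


Translation: (x+dx, y+dy) = (5+-5, -17+17) = (0, 0)

(0, 0)


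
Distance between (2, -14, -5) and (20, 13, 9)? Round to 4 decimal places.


d = sqrt((20-2)^2 + (13--14)^2 + (9--5)^2) = 35.3412

35.3412


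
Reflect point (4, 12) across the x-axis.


Reflection across x-axis: (x, y) -> (x, -y)
(4, 12) -> (4, -12)

(4, -12)


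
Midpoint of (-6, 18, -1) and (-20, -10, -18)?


Midpoint = ((-6+-20)/2, (18+-10)/2, (-1+-18)/2) = (-13, 4, -9.5)

(-13, 4, -9.5)


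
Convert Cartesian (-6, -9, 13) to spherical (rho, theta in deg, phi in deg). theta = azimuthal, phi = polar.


rho = sqrt((-6)^2 + (-9)^2 + 13^2) = 16.9115
theta = atan2(-9, -6) = 236.3099 deg
phi = acos(13/16.9115) = 39.7622 deg

rho = 16.9115, theta = 236.3099 deg, phi = 39.7622 deg


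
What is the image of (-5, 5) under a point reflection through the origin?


Reflection through origin: (x, y) -> (-x, -y)
(-5, 5) -> (5, -5)

(5, -5)


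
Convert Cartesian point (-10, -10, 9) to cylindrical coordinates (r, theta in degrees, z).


r = sqrt((-10)^2 + (-10)^2) = 14.1421
theta = atan2(-10, -10) = 225 deg
z = 9

r = 14.1421, theta = 225 deg, z = 9


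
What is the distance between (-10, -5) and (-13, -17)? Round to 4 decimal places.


d = sqrt((-13--10)^2 + (-17--5)^2) = 12.3693

12.3693


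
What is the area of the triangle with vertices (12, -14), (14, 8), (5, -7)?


Area = |x1(y2-y3) + x2(y3-y1) + x3(y1-y2)| / 2
= |12*(8--7) + 14*(-7--14) + 5*(-14-8)| / 2
= 84

84


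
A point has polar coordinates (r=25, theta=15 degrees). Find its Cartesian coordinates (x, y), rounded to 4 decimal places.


x = 25 * cos(15) = 24.1481
y = 25 * sin(15) = 6.4705

(24.1481, 6.4705)


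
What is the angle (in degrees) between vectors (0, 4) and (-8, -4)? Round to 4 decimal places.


dot = 0*-8 + 4*-4 = -16
|u| = 4, |v| = 8.9443
cos(angle) = -0.4472
angle = 116.5651 degrees

116.5651 degrees


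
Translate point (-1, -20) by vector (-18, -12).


Translation: (x+dx, y+dy) = (-1+-18, -20+-12) = (-19, -32)

(-19, -32)


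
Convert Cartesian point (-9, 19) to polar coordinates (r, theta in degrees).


r = sqrt((-9)^2 + 19^2) = 21.0238
theta = atan2(19, -9) = 115.3462 degrees

r = 21.0238, theta = 115.3462 degrees


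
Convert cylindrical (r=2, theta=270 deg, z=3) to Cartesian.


x = 2 * cos(270) = 0
y = 2 * sin(270) = -2
z = 3

(0, -2, 3)


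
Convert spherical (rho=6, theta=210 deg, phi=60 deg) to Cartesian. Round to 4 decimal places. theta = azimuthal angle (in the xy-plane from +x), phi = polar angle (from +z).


x = 6 * sin(60) * cos(210) = -4.5
y = 6 * sin(60) * sin(210) = -2.5981
z = 6 * cos(60) = 3

(-4.5, -2.5981, 3)


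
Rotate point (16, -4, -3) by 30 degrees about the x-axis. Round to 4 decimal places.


x' = 16
y' = -4*cos(30) - -3*sin(30) = -1.9641
z' = -4*sin(30) + -3*cos(30) = -4.5981

(16, -1.9641, -4.5981)


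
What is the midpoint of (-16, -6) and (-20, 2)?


Midpoint = ((-16+-20)/2, (-6+2)/2) = (-18, -2)

(-18, -2)


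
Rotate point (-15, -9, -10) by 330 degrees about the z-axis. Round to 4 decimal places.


x' = -15*cos(330) - -9*sin(330) = -17.4904
y' = -15*sin(330) + -9*cos(330) = -0.2942
z' = -10

(-17.4904, -0.2942, -10)


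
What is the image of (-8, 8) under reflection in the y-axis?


Reflection across y-axis: (x, y) -> (-x, y)
(-8, 8) -> (8, 8)

(8, 8)


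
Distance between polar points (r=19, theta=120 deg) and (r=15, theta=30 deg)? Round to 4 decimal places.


d = sqrt(r1^2 + r2^2 - 2*r1*r2*cos(t2-t1))
d = sqrt(19^2 + 15^2 - 2*19*15*cos(30-120)) = 24.2074

24.2074


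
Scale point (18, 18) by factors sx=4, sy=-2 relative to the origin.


Scaling: (x*sx, y*sy) = (18*4, 18*-2) = (72, -36)

(72, -36)


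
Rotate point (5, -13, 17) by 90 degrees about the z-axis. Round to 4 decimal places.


x' = 5*cos(90) - -13*sin(90) = 13
y' = 5*sin(90) + -13*cos(90) = 5
z' = 17

(13, 5, 17)


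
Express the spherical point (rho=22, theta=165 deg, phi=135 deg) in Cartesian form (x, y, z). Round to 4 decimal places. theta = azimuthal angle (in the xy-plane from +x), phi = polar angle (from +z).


x = 22 * sin(135) * cos(165) = -15.0263
y = 22 * sin(135) * sin(165) = 4.0263
z = 22 * cos(135) = -15.5563

(-15.0263, 4.0263, -15.5563)


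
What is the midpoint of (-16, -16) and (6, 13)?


Midpoint = ((-16+6)/2, (-16+13)/2) = (-5, -1.5)

(-5, -1.5)


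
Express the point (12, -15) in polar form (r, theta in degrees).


r = sqrt(12^2 + (-15)^2) = 19.2094
theta = atan2(-15, 12) = 308.6598 degrees

r = 19.2094, theta = 308.6598 degrees


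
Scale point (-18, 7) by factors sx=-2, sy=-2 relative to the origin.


Scaling: (x*sx, y*sy) = (-18*-2, 7*-2) = (36, -14)

(36, -14)


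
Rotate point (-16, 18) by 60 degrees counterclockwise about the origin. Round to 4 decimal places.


x' = -16*cos(60) - 18*sin(60) = -23.5885
y' = -16*sin(60) + 18*cos(60) = -4.8564

(-23.5885, -4.8564)


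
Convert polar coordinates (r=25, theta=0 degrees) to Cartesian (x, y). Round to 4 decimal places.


x = 25 * cos(0) = 25
y = 25 * sin(0) = 0

(25, 0)


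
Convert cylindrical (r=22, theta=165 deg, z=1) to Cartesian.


x = 22 * cos(165) = -21.2504
y = 22 * sin(165) = 5.694
z = 1

(-21.2504, 5.694, 1)


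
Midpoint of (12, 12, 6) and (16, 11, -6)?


Midpoint = ((12+16)/2, (12+11)/2, (6+-6)/2) = (14, 11.5, 0)

(14, 11.5, 0)


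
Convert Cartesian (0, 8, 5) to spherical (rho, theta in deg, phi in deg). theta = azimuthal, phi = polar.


rho = sqrt(0^2 + 8^2 + 5^2) = 9.434
theta = atan2(8, 0) = 90 deg
phi = acos(5/9.434) = 57.9946 deg

rho = 9.434, theta = 90 deg, phi = 57.9946 deg


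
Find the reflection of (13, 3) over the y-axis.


Reflection across y-axis: (x, y) -> (-x, y)
(13, 3) -> (-13, 3)

(-13, 3)


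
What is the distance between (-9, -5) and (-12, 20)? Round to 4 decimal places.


d = sqrt((-12--9)^2 + (20--5)^2) = 25.1794

25.1794


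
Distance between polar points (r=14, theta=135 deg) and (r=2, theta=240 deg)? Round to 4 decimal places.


d = sqrt(r1^2 + r2^2 - 2*r1*r2*cos(t2-t1))
d = sqrt(14^2 + 2^2 - 2*14*2*cos(240-135)) = 14.6456

14.6456


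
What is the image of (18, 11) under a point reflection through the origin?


Reflection through origin: (x, y) -> (-x, -y)
(18, 11) -> (-18, -11)

(-18, -11)


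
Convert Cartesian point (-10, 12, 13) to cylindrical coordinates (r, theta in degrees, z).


r = sqrt((-10)^2 + 12^2) = 15.6205
theta = atan2(12, -10) = 129.8056 deg
z = 13

r = 15.6205, theta = 129.8056 deg, z = 13


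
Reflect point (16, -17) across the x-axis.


Reflection across x-axis: (x, y) -> (x, -y)
(16, -17) -> (16, 17)

(16, 17)


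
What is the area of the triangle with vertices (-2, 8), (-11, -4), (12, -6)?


Area = |x1(y2-y3) + x2(y3-y1) + x3(y1-y2)| / 2
= |-2*(-4--6) + -11*(-6-8) + 12*(8--4)| / 2
= 147

147


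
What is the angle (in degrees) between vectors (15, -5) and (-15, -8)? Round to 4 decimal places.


dot = 15*-15 + -5*-8 = -185
|u| = 15.8114, |v| = 17
cos(angle) = -0.6883
angle = 133.4926 degrees

133.4926 degrees


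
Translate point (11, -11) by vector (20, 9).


Translation: (x+dx, y+dy) = (11+20, -11+9) = (31, -2)

(31, -2)


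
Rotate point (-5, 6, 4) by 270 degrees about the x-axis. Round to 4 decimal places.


x' = -5
y' = 6*cos(270) - 4*sin(270) = 4
z' = 6*sin(270) + 4*cos(270) = -6

(-5, 4, -6)


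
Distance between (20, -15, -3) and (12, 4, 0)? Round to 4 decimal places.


d = sqrt((12-20)^2 + (4--15)^2 + (0--3)^2) = 20.8327

20.8327


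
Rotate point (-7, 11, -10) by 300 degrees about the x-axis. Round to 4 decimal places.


x' = -7
y' = 11*cos(300) - -10*sin(300) = -3.1603
z' = 11*sin(300) + -10*cos(300) = -14.5263

(-7, -3.1603, -14.5263)


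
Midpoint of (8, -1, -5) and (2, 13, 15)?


Midpoint = ((8+2)/2, (-1+13)/2, (-5+15)/2) = (5, 6, 5)

(5, 6, 5)


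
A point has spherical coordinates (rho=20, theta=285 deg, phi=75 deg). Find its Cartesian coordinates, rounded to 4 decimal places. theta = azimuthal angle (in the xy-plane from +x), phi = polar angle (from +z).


x = 20 * sin(75) * cos(285) = 5
y = 20 * sin(75) * sin(285) = -18.6603
z = 20 * cos(75) = 5.1764

(5, -18.6603, 5.1764)


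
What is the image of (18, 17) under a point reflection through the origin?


Reflection through origin: (x, y) -> (-x, -y)
(18, 17) -> (-18, -17)

(-18, -17)


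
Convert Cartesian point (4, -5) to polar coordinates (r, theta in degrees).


r = sqrt(4^2 + (-5)^2) = 6.4031
theta = atan2(-5, 4) = 308.6598 degrees

r = 6.4031, theta = 308.6598 degrees


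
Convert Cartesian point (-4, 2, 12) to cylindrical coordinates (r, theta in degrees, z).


r = sqrt((-4)^2 + 2^2) = 4.4721
theta = atan2(2, -4) = 153.4349 deg
z = 12

r = 4.4721, theta = 153.4349 deg, z = 12


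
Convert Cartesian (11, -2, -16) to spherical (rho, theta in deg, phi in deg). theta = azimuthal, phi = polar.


rho = sqrt(11^2 + (-2)^2 + (-16)^2) = 19.5192
theta = atan2(-2, 11) = 349.6952 deg
phi = acos(-16/19.5192) = 145.0553 deg

rho = 19.5192, theta = 349.6952 deg, phi = 145.0553 deg


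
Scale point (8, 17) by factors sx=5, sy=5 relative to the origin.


Scaling: (x*sx, y*sy) = (8*5, 17*5) = (40, 85)

(40, 85)


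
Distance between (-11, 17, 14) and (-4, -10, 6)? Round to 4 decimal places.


d = sqrt((-4--11)^2 + (-10-17)^2 + (6-14)^2) = 29.0172

29.0172


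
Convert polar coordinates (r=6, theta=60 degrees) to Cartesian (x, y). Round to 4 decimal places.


x = 6 * cos(60) = 3
y = 6 * sin(60) = 5.1962

(3, 5.1962)


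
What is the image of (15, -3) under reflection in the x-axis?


Reflection across x-axis: (x, y) -> (x, -y)
(15, -3) -> (15, 3)

(15, 3)


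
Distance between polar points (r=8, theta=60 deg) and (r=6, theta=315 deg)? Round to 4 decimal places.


d = sqrt(r1^2 + r2^2 - 2*r1*r2*cos(t2-t1))
d = sqrt(8^2 + 6^2 - 2*8*6*cos(315-60)) = 11.1735

11.1735


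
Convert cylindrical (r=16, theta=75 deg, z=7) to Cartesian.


x = 16 * cos(75) = 4.1411
y = 16 * sin(75) = 15.4548
z = 7

(4.1411, 15.4548, 7)


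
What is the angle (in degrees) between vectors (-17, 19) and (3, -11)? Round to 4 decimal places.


dot = -17*3 + 19*-11 = -260
|u| = 25.4951, |v| = 11.4018
cos(angle) = -0.8944
angle = 153.4349 degrees

153.4349 degrees


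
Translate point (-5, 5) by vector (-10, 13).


Translation: (x+dx, y+dy) = (-5+-10, 5+13) = (-15, 18)

(-15, 18)


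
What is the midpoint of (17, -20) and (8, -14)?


Midpoint = ((17+8)/2, (-20+-14)/2) = (12.5, -17)

(12.5, -17)


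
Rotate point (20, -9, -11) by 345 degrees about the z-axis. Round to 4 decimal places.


x' = 20*cos(345) - -9*sin(345) = 16.9891
y' = 20*sin(345) + -9*cos(345) = -13.8697
z' = -11

(16.9891, -13.8697, -11)


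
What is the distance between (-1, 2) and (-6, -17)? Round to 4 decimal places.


d = sqrt((-6--1)^2 + (-17-2)^2) = 19.6469

19.6469


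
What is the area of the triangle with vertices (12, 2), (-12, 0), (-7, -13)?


Area = |x1(y2-y3) + x2(y3-y1) + x3(y1-y2)| / 2
= |12*(0--13) + -12*(-13-2) + -7*(2-0)| / 2
= 161

161


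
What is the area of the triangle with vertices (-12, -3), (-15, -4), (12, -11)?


Area = |x1(y2-y3) + x2(y3-y1) + x3(y1-y2)| / 2
= |-12*(-4--11) + -15*(-11--3) + 12*(-3--4)| / 2
= 24

24


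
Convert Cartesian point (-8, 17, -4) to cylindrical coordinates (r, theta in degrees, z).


r = sqrt((-8)^2 + 17^2) = 18.7883
theta = atan2(17, -8) = 115.2011 deg
z = -4

r = 18.7883, theta = 115.2011 deg, z = -4


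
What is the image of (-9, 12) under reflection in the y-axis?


Reflection across y-axis: (x, y) -> (-x, y)
(-9, 12) -> (9, 12)

(9, 12)


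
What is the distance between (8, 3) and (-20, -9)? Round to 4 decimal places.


d = sqrt((-20-8)^2 + (-9-3)^2) = 30.4631

30.4631


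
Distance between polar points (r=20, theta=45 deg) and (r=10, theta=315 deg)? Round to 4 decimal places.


d = sqrt(r1^2 + r2^2 - 2*r1*r2*cos(t2-t1))
d = sqrt(20^2 + 10^2 - 2*20*10*cos(315-45)) = 22.3607

22.3607


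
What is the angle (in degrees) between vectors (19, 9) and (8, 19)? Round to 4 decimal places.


dot = 19*8 + 9*19 = 323
|u| = 21.0238, |v| = 20.6155
cos(angle) = 0.7452
angle = 41.8202 degrees

41.8202 degrees


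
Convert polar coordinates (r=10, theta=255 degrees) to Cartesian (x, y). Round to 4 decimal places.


x = 10 * cos(255) = -2.5882
y = 10 * sin(255) = -9.6593

(-2.5882, -9.6593)


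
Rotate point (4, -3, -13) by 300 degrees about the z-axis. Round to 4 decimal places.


x' = 4*cos(300) - -3*sin(300) = -0.5981
y' = 4*sin(300) + -3*cos(300) = -4.9641
z' = -13

(-0.5981, -4.9641, -13)


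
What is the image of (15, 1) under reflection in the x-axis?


Reflection across x-axis: (x, y) -> (x, -y)
(15, 1) -> (15, -1)

(15, -1)


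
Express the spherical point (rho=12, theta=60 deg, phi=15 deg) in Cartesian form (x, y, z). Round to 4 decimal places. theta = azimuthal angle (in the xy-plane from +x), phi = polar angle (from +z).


x = 12 * sin(15) * cos(60) = 1.5529
y = 12 * sin(15) * sin(60) = 2.6897
z = 12 * cos(15) = 11.5911

(1.5529, 2.6897, 11.5911)


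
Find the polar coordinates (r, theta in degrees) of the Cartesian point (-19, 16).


r = sqrt((-19)^2 + 16^2) = 24.8395
theta = atan2(16, -19) = 139.8991 degrees

r = 24.8395, theta = 139.8991 degrees


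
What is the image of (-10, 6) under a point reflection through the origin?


Reflection through origin: (x, y) -> (-x, -y)
(-10, 6) -> (10, -6)

(10, -6)


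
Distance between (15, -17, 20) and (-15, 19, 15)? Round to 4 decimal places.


d = sqrt((-15-15)^2 + (19--17)^2 + (15-20)^2) = 47.1275

47.1275


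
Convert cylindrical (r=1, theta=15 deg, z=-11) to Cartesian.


x = 1 * cos(15) = 0.9659
y = 1 * sin(15) = 0.2588
z = -11

(0.9659, 0.2588, -11)


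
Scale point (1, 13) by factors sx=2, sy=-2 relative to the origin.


Scaling: (x*sx, y*sy) = (1*2, 13*-2) = (2, -26)

(2, -26)


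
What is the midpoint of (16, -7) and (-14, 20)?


Midpoint = ((16+-14)/2, (-7+20)/2) = (1, 6.5)

(1, 6.5)


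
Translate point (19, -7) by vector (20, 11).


Translation: (x+dx, y+dy) = (19+20, -7+11) = (39, 4)

(39, 4)


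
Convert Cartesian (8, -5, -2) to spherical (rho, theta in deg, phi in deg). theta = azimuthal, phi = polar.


rho = sqrt(8^2 + (-5)^2 + (-2)^2) = 9.6437
theta = atan2(-5, 8) = 327.9946 deg
phi = acos(-2/9.6437) = 101.9695 deg

rho = 9.6437, theta = 327.9946 deg, phi = 101.9695 deg


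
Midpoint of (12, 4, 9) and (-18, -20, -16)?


Midpoint = ((12+-18)/2, (4+-20)/2, (9+-16)/2) = (-3, -8, -3.5)

(-3, -8, -3.5)


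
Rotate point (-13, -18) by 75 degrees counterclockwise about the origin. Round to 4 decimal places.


x' = -13*cos(75) - -18*sin(75) = 14.022
y' = -13*sin(75) + -18*cos(75) = -17.2158

(14.022, -17.2158)


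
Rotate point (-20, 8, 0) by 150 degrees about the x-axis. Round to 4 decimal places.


x' = -20
y' = 8*cos(150) - 0*sin(150) = -6.9282
z' = 8*sin(150) + 0*cos(150) = 4

(-20, -6.9282, 4)


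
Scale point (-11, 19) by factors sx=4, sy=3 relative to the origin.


Scaling: (x*sx, y*sy) = (-11*4, 19*3) = (-44, 57)

(-44, 57)


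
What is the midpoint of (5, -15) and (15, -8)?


Midpoint = ((5+15)/2, (-15+-8)/2) = (10, -11.5)

(10, -11.5)


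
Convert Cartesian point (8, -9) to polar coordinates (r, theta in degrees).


r = sqrt(8^2 + (-9)^2) = 12.0416
theta = atan2(-9, 8) = 311.6335 degrees

r = 12.0416, theta = 311.6335 degrees


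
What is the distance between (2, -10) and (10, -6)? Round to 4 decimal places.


d = sqrt((10-2)^2 + (-6--10)^2) = 8.9443

8.9443


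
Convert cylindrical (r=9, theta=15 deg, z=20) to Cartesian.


x = 9 * cos(15) = 8.6933
y = 9 * sin(15) = 2.3294
z = 20

(8.6933, 2.3294, 20)


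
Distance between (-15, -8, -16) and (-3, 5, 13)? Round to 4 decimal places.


d = sqrt((-3--15)^2 + (5--8)^2 + (13--16)^2) = 33.9706

33.9706


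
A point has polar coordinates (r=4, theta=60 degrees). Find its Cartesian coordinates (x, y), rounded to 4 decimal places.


x = 4 * cos(60) = 2
y = 4 * sin(60) = 3.4641

(2, 3.4641)


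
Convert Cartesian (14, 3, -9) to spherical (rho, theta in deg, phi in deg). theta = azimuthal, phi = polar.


rho = sqrt(14^2 + 3^2 + (-9)^2) = 16.9115
theta = atan2(3, 14) = 12.0948 deg
phi = acos(-9/16.9115) = 122.1529 deg

rho = 16.9115, theta = 12.0948 deg, phi = 122.1529 deg


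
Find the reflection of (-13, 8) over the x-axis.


Reflection across x-axis: (x, y) -> (x, -y)
(-13, 8) -> (-13, -8)

(-13, -8)


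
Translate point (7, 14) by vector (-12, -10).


Translation: (x+dx, y+dy) = (7+-12, 14+-10) = (-5, 4)

(-5, 4)


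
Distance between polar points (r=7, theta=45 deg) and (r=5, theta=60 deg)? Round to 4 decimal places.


d = sqrt(r1^2 + r2^2 - 2*r1*r2*cos(t2-t1))
d = sqrt(7^2 + 5^2 - 2*7*5*cos(60-45)) = 2.5269

2.5269


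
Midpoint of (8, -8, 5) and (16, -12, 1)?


Midpoint = ((8+16)/2, (-8+-12)/2, (5+1)/2) = (12, -10, 3)

(12, -10, 3)


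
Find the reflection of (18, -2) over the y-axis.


Reflection across y-axis: (x, y) -> (-x, y)
(18, -2) -> (-18, -2)

(-18, -2)


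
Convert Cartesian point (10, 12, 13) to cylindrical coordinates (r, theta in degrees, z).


r = sqrt(10^2 + 12^2) = 15.6205
theta = atan2(12, 10) = 50.1944 deg
z = 13

r = 15.6205, theta = 50.1944 deg, z = 13


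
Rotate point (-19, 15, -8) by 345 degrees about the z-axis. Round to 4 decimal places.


x' = -19*cos(345) - 15*sin(345) = -14.4703
y' = -19*sin(345) + 15*cos(345) = 19.4064
z' = -8

(-14.4703, 19.4064, -8)


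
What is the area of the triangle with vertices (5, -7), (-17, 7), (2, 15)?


Area = |x1(y2-y3) + x2(y3-y1) + x3(y1-y2)| / 2
= |5*(7-15) + -17*(15--7) + 2*(-7-7)| / 2
= 221

221


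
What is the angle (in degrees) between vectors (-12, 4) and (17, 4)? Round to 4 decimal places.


dot = -12*17 + 4*4 = -188
|u| = 12.6491, |v| = 17.4642
cos(angle) = -0.851
angle = 148.3245 degrees

148.3245 degrees


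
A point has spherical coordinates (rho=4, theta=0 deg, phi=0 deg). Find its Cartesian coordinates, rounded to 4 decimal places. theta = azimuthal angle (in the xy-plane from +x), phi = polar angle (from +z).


x = 4 * sin(0) * cos(0) = 0
y = 4 * sin(0) * sin(0) = 0
z = 4 * cos(0) = 4

(0, 0, 4)


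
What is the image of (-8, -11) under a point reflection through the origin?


Reflection through origin: (x, y) -> (-x, -y)
(-8, -11) -> (8, 11)

(8, 11)


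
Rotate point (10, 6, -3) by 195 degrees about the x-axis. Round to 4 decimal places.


x' = 10
y' = 6*cos(195) - -3*sin(195) = -6.572
z' = 6*sin(195) + -3*cos(195) = 1.3449

(10, -6.572, 1.3449)


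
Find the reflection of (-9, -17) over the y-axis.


Reflection across y-axis: (x, y) -> (-x, y)
(-9, -17) -> (9, -17)

(9, -17)


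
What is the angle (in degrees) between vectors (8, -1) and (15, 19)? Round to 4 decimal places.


dot = 8*15 + -1*19 = 101
|u| = 8.0623, |v| = 24.2074
cos(angle) = 0.5175
angle = 58.8349 degrees

58.8349 degrees


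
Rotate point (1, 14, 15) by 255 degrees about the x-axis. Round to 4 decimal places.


x' = 1
y' = 14*cos(255) - 15*sin(255) = 10.8654
z' = 14*sin(255) + 15*cos(255) = -17.4052

(1, 10.8654, -17.4052)


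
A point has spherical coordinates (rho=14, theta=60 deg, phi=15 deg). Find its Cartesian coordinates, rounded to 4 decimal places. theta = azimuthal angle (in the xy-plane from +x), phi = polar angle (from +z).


x = 14 * sin(15) * cos(60) = 1.8117
y = 14 * sin(15) * sin(60) = 3.138
z = 14 * cos(15) = 13.523

(1.8117, 3.138, 13.523)


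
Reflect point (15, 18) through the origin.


Reflection through origin: (x, y) -> (-x, -y)
(15, 18) -> (-15, -18)

(-15, -18)


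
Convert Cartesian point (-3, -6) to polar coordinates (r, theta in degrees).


r = sqrt((-3)^2 + (-6)^2) = 6.7082
theta = atan2(-6, -3) = 243.4349 degrees

r = 6.7082, theta = 243.4349 degrees


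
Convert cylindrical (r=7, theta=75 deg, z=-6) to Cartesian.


x = 7 * cos(75) = 1.8117
y = 7 * sin(75) = 6.7615
z = -6

(1.8117, 6.7615, -6)


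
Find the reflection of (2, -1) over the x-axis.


Reflection across x-axis: (x, y) -> (x, -y)
(2, -1) -> (2, 1)

(2, 1)


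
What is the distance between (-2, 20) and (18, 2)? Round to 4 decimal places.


d = sqrt((18--2)^2 + (2-20)^2) = 26.9072

26.9072


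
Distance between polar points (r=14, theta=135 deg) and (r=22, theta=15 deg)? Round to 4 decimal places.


d = sqrt(r1^2 + r2^2 - 2*r1*r2*cos(t2-t1))
d = sqrt(14^2 + 22^2 - 2*14*22*cos(15-135)) = 31.4325

31.4325


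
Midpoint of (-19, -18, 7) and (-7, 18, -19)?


Midpoint = ((-19+-7)/2, (-18+18)/2, (7+-19)/2) = (-13, 0, -6)

(-13, 0, -6)


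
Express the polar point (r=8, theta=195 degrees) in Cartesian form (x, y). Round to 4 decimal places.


x = 8 * cos(195) = -7.7274
y = 8 * sin(195) = -2.0706

(-7.7274, -2.0706)


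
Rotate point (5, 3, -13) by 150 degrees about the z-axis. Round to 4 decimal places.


x' = 5*cos(150) - 3*sin(150) = -5.8301
y' = 5*sin(150) + 3*cos(150) = -0.0981
z' = -13

(-5.8301, -0.0981, -13)


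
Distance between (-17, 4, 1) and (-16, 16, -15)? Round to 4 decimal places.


d = sqrt((-16--17)^2 + (16-4)^2 + (-15-1)^2) = 20.025

20.025


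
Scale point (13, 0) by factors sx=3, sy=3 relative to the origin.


Scaling: (x*sx, y*sy) = (13*3, 0*3) = (39, 0)

(39, 0)


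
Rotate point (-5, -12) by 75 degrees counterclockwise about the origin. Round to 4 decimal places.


x' = -5*cos(75) - -12*sin(75) = 10.297
y' = -5*sin(75) + -12*cos(75) = -7.9355

(10.297, -7.9355)


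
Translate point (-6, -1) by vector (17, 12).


Translation: (x+dx, y+dy) = (-6+17, -1+12) = (11, 11)

(11, 11)


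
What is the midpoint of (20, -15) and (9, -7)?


Midpoint = ((20+9)/2, (-15+-7)/2) = (14.5, -11)

(14.5, -11)


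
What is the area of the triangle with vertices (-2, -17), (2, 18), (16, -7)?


Area = |x1(y2-y3) + x2(y3-y1) + x3(y1-y2)| / 2
= |-2*(18--7) + 2*(-7--17) + 16*(-17-18)| / 2
= 295

295


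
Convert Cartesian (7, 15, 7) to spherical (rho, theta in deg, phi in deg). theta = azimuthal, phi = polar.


rho = sqrt(7^2 + 15^2 + 7^2) = 17.9722
theta = atan2(15, 7) = 64.9831 deg
phi = acos(7/17.9722) = 67.0772 deg

rho = 17.9722, theta = 64.9831 deg, phi = 67.0772 deg


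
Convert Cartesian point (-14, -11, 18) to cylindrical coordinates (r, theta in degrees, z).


r = sqrt((-14)^2 + (-11)^2) = 17.8045
theta = atan2(-11, -14) = 218.1572 deg
z = 18

r = 17.8045, theta = 218.1572 deg, z = 18


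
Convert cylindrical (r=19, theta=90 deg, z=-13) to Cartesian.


x = 19 * cos(90) = 0
y = 19 * sin(90) = 19
z = -13

(0, 19, -13)


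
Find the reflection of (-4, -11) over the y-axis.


Reflection across y-axis: (x, y) -> (-x, y)
(-4, -11) -> (4, -11)

(4, -11)


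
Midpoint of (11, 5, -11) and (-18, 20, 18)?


Midpoint = ((11+-18)/2, (5+20)/2, (-11+18)/2) = (-3.5, 12.5, 3.5)

(-3.5, 12.5, 3.5)


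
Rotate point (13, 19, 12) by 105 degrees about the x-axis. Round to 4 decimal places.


x' = 13
y' = 19*cos(105) - 12*sin(105) = -16.5087
z' = 19*sin(105) + 12*cos(105) = 15.2468

(13, -16.5087, 15.2468)


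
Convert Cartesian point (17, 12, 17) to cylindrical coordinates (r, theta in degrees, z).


r = sqrt(17^2 + 12^2) = 20.8087
theta = atan2(12, 17) = 35.2176 deg
z = 17

r = 20.8087, theta = 35.2176 deg, z = 17


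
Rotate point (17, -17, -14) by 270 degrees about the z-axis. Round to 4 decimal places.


x' = 17*cos(270) - -17*sin(270) = -17
y' = 17*sin(270) + -17*cos(270) = -17
z' = -14

(-17, -17, -14)


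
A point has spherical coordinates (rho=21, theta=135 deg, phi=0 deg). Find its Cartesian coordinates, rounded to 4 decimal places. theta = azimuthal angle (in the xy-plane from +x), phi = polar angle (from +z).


x = 21 * sin(0) * cos(135) = 0
y = 21 * sin(0) * sin(135) = 0
z = 21 * cos(0) = 21

(0, 0, 21)


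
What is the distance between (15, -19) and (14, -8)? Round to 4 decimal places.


d = sqrt((14-15)^2 + (-8--19)^2) = 11.0454

11.0454


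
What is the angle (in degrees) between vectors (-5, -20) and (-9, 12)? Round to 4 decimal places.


dot = -5*-9 + -20*12 = -195
|u| = 20.6155, |v| = 15
cos(angle) = -0.6306
angle = 129.0939 degrees

129.0939 degrees


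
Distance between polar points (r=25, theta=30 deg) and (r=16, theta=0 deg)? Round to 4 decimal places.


d = sqrt(r1^2 + r2^2 - 2*r1*r2*cos(t2-t1))
d = sqrt(25^2 + 16^2 - 2*25*16*cos(0-30)) = 13.7179

13.7179


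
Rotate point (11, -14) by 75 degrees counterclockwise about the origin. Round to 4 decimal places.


x' = 11*cos(75) - -14*sin(75) = 16.37
y' = 11*sin(75) + -14*cos(75) = 7.0017

(16.37, 7.0017)


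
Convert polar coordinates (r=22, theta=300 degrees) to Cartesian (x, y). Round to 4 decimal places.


x = 22 * cos(300) = 11
y = 22 * sin(300) = -19.0526

(11, -19.0526)
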